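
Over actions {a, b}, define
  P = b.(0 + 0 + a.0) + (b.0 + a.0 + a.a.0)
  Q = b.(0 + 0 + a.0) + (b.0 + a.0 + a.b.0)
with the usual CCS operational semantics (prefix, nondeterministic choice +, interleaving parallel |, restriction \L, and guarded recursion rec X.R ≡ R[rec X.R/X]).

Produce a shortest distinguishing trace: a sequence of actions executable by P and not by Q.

aa

Reachable graph of P (4 states):
  m0 = b.(0 + 0 + a.0) + (b.0 + a.0 + a.a.0) ⊢ —a→ m1, —a→ m2, —b→ m1, —b→ m3
  m1 = 0 ⊢ (no moves)
  m2 = a.0 ⊢ —a→ m1
  m3 = 0 + 0 + a.0 ⊢ —a→ m1
Reachable graph of Q (4 states):
  n0 = b.(0 + 0 + a.0) + (b.0 + a.0 + a.b.0) ⊢ —a→ n1, —a→ n2, —b→ n1, —b→ n3
  n1 = 0 ⊢ (no moves)
  n2 = b.0 ⊢ —b→ n1
  n3 = 0 + 0 + a.0 ⊢ —a→ n1
Executing aa from P (initial set {m0}):
  step 1 (a): {m1, m2}
  step 2 (a): {m1}
  P completes σ.
Executing aa from Q (initial set {n0}):
  step 1 (a): {n1, n2}
  step 2 (a): ∅ (Q stuck)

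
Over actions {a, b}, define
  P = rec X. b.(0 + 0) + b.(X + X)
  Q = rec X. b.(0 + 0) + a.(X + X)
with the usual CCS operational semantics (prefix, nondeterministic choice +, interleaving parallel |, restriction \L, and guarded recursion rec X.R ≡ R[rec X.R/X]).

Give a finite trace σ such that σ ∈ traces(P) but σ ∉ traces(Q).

LTS(P): 3 reachable states
  s0 = rec X. b.(0 + 0) + b.(X + X) → -b-> s1, -b-> s2
  s1 = (rec X. b.(0 + 0) + b.(X + X)) + (rec X. b.(0 + 0) + b.(X + X)) → -b-> s1, -b-> s2
  s2 = 0 + 0 → (no moves)
LTS(Q): 3 reachable states
  t0 = rec X. b.(0 + 0) + a.(X + X) → -a-> t1, -b-> t2
  t1 = (rec X. b.(0 + 0) + a.(X + X)) + (rec X. b.(0 + 0) + a.(X + X)) → -a-> t1, -b-> t2
  t2 = 0 + 0 → (no moves)
Trace ⟨bb⟩ through P, begin at {s0}:
  [1] b ⇒ {s1, s2}
  [2] b ⇒ {s1, s2}
  — P admits the full trace.
Trace ⟨bb⟩ through Q, begin at {t0}:
  [1] b ⇒ {t2}
  [2] b ⇒ ∅  — Q cannot continue

bb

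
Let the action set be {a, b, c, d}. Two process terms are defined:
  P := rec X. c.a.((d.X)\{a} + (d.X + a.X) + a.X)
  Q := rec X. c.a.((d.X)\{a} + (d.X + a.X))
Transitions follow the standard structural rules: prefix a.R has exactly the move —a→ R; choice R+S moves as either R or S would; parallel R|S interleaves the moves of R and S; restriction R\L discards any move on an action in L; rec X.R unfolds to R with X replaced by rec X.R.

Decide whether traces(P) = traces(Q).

traces(P) = traces(Q)

LTS(P): 5 reachable states
  u0 = rec X. c.a.((d.X)\{a} + (d.X + a.X) + a.X) | =c=> u1
  u1 = a.((d.(rec X. c.a.((d.X)\{a} + (d.X + a.X) + a.X)))\{a} + (d.(rec X. c.a.((d.X)\{a} + (d.X + a.X) + a.X)) + a.(rec X. c.a.((d.X)\{a} + (d.X + a.X) + a.X))) + a.(rec X. c.a.((d.X)\{a} + (d.X + a.X) + a.X))) | =a=> u2
  u2 = (d.(rec X. c.a.((d.X)\{a} + (d.X + a.X) + a.X)))\{a} + (d.(rec X. c.a.((d.X)\{a} + (d.X + a.X) + a.X)) + a.(rec X. c.a.((d.X)\{a} + (d.X + a.X) + a.X))) + a.(rec X. c.a.((d.X)\{a} + (d.X + a.X) + a.X)) | =a=> u0, =d=> u0, =d=> u3
  u3 = (rec X. c.a.((d.X)\{a} + (d.X + a.X) + a.X))\{a} | =c=> u4
  u4 = (a.((d.(rec X. c.a.((d.X)\{a} + (d.X + a.X) + a.X)))\{a} + (d.(rec X. c.a.((d.X)\{a} + (d.X + a.X) + a.X)) + a.(rec X. c.a.((d.X)\{a} + (d.X + a.X) + a.X))) + a.(rec X. c.a.((d.X)\{a} + (d.X + a.X) + a.X))))\{a} | (no moves)
LTS(Q): 5 reachable states
  v0 = rec X. c.a.((d.X)\{a} + (d.X + a.X)) | =c=> v1
  v1 = a.((d.(rec X. c.a.((d.X)\{a} + (d.X + a.X))))\{a} + (d.(rec X. c.a.((d.X)\{a} + (d.X + a.X))) + a.(rec X. c.a.((d.X)\{a} + (d.X + a.X))))) | =a=> v2
  v2 = (d.(rec X. c.a.((d.X)\{a} + (d.X + a.X))))\{a} + (d.(rec X. c.a.((d.X)\{a} + (d.X + a.X))) + a.(rec X. c.a.((d.X)\{a} + (d.X + a.X)))) | =a=> v0, =d=> v0, =d=> v3
  v3 = (rec X. c.a.((d.X)\{a} + (d.X + a.X)))\{a} | =c=> v4
  v4 = (a.((d.(rec X. c.a.((d.X)\{a} + (d.X + a.X))))\{a} + (d.(rec X. c.a.((d.X)\{a} + (d.X + a.X))) + a.(rec X. c.a.((d.X)\{a} + (d.X + a.X))))))\{a} | (no moves)
Bisimilarity quotient blocks:
  B0 = {u0, v0}
  B1 = {u1, v1}
  B2 = {u2, v2}
  B3 = {u3, v3}
  B4 = {u4, v4}
u0 ∈ B0, v0 ∈ B0 → same block
Bisimilar ⇒ trace-equivalent.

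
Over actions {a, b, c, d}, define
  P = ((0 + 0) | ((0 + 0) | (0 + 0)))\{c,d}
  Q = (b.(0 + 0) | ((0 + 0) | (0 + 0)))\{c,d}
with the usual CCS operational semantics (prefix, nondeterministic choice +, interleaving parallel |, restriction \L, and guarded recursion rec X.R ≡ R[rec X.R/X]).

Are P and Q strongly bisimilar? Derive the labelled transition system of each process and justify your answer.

P ≁ Q

P's transition system — 1 states:
  m0 = ((0 + 0) | ((0 + 0) | (0 + 0)))\{c,d} → ∅
Q's transition system — 2 states:
  n0 = (b.(0 + 0) | ((0 + 0) | (0 + 0)))\{c,d} → —b→ n1
  n1 = ((0 + 0) | ((0 + 0) | (0 + 0)))\{c,d} → ∅
Partition-refinement fixed point:
  B0 = {m0, n1}
  B1 = {n0}
m0 ∈ B0, n0 ∈ B1 → different blocks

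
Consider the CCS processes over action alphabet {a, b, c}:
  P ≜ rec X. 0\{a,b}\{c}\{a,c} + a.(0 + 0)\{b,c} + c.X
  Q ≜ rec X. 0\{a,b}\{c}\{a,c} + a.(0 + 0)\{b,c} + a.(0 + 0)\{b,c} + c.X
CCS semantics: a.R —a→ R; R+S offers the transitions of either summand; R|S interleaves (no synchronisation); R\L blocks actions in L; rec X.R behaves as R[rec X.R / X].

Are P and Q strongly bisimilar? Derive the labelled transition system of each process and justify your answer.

bisimilar

LTS(P): 2 reachable states
  p0 = rec X. 0\{a,b}\{c}\{a,c} + a.(0 + 0)\{b,c} + c.X | --a--▸ p1, --c--▸ p0
  p1 = (0 + 0)\{b,c} | stopped
LTS(Q): 2 reachable states
  q0 = rec X. 0\{a,b}\{c}\{a,c} + a.(0 + 0)\{b,c} + a.(0 + 0)\{b,c} + c.X | --a--▸ q1, --c--▸ q0
  q1 = (0 + 0)\{b,c} | stopped
Coarsest stable partition (strong bisimilarity classes):
  B0 = {p0, q0}
  B1 = {p1, q1}
p0 ∈ B0, q0 ∈ B0 → same block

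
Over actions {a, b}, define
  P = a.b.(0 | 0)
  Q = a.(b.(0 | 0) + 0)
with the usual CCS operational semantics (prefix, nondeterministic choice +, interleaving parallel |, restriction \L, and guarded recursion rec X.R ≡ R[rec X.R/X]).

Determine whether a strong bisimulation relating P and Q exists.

P's transition system — 3 states:
  s0 = a.b.(0 | 0) ⊢ -a-> s1
  s1 = b.(0 | 0) ⊢ -b-> s2
  s2 = 0 | 0 ⊢ (no moves)
Q's transition system — 3 states:
  t0 = a.(b.(0 | 0) + 0) ⊢ -a-> t1
  t1 = b.(0 | 0) + 0 ⊢ -b-> t2
  t2 = 0 | 0 ⊢ (no moves)
Coarsest stable partition (strong bisimilarity classes):
  B0 = {s0, t0}
  B1 = {s1, t1}
  B2 = {s2, t2}
s0 ∈ B0, t0 ∈ B0 → same block

P ~ Q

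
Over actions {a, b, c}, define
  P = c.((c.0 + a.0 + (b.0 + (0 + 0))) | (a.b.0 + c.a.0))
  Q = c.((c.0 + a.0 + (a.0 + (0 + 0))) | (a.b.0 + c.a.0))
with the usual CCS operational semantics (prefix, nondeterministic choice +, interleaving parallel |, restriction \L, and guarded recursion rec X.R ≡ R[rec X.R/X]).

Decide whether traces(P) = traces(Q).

LTS(P): 9 reachable states
  m0 = c.((c.0 + a.0 + (b.0 + (0 + 0))) | (a.b.0 + c.a.0)) :: =c=> m1
  m1 = (c.0 + a.0 + (b.0 + (0 + 0))) | (a.b.0 + c.a.0) :: =a=> m2, =a=> m3, =b=> m3, =c=> m3, =c=> m4
  m2 = (c.0 + a.0 + (b.0 + (0 + 0))) | b.0 :: =a=> m5, =b=> m5, =b=> m6, =c=> m5
  m3 = 0 | (a.b.0 + c.a.0) :: =a=> m5, =c=> m7
  m4 = (c.0 + a.0 + (b.0 + (0 + 0))) | a.0 :: =a=> m6, =a=> m7, =b=> m7, =c=> m7
  m5 = 0 | b.0 :: =b=> m8
  m6 = (c.0 + a.0 + (b.0 + (0 + 0))) | 0 :: =a=> m8, =b=> m8, =c=> m8
  m7 = 0 | a.0 :: =a=> m8
  m8 = 0 | 0 :: (no moves)
LTS(Q): 9 reachable states
  n0 = c.((c.0 + a.0 + (a.0 + (0 + 0))) | (a.b.0 + c.a.0)) :: =c=> n1
  n1 = (c.0 + a.0 + (a.0 + (0 + 0))) | (a.b.0 + c.a.0) :: =a=> n2, =a=> n3, =c=> n3, =c=> n4
  n2 = (c.0 + a.0 + (a.0 + (0 + 0))) | b.0 :: =a=> n5, =b=> n6, =c=> n5
  n3 = 0 | (a.b.0 + c.a.0) :: =a=> n5, =c=> n7
  n4 = (c.0 + a.0 + (a.0 + (0 + 0))) | a.0 :: =a=> n6, =a=> n7, =c=> n7
  n5 = 0 | b.0 :: =b=> n8
  n6 = (c.0 + a.0 + (a.0 + (0 + 0))) | 0 :: =a=> n8, =c=> n8
  n7 = 0 | a.0 :: =a=> n8
  n8 = 0 | 0 :: (no moves)
Trace ⟨cb⟩ through P, begin at {m0}:
  [1] c ⇒ {m1}
  [2] b ⇒ {m3}
  — P admits the full trace.
Trace ⟨cb⟩ through Q, begin at {n0}:
  [1] c ⇒ {n1}
  [2] b ⇒ ∅ (Q stuck)

NO — witness ⟨cb⟩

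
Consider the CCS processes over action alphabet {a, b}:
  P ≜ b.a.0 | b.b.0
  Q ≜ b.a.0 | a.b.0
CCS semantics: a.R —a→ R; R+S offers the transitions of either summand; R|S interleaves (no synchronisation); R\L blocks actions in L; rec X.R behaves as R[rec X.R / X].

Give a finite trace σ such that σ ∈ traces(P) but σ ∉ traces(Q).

bb

LTS(P): 9 reachable states
  u0 = b.a.0 | b.b.0 :: -b-> u1, -b-> u2
  u1 = a.0 | b.b.0 :: -a-> u3, -b-> u4
  u2 = b.a.0 | b.0 :: -b-> u4, -b-> u5
  u3 = 0 | b.b.0 :: -b-> u6
  u4 = a.0 | b.0 :: -a-> u6, -b-> u7
  u5 = b.a.0 | 0 :: -b-> u7
  u6 = 0 | b.0 :: -b-> u8
  u7 = a.0 | 0 :: -a-> u8
  u8 = 0 | 0 :: stopped
LTS(Q): 9 reachable states
  v0 = b.a.0 | a.b.0 :: -a-> v1, -b-> v2
  v1 = b.a.0 | b.0 :: -b-> v3, -b-> v4
  v2 = a.0 | a.b.0 :: -a-> v3, -a-> v5
  v3 = a.0 | b.0 :: -a-> v6, -b-> v7
  v4 = b.a.0 | 0 :: -b-> v7
  v5 = 0 | a.b.0 :: -a-> v6
  v6 = 0 | b.0 :: -b-> v8
  v7 = a.0 | 0 :: -a-> v8
  v8 = 0 | 0 :: stopped
Trace ⟨bb⟩ through P, begin at {u0}:
  after b @ step 1: {u1, u2}
  after b @ step 2: {u4, u5}
  — P admits the full trace.
Trace ⟨bb⟩ through Q, begin at {v0}:
  after b @ step 1: {v2}
  after b @ step 2: no successor for Q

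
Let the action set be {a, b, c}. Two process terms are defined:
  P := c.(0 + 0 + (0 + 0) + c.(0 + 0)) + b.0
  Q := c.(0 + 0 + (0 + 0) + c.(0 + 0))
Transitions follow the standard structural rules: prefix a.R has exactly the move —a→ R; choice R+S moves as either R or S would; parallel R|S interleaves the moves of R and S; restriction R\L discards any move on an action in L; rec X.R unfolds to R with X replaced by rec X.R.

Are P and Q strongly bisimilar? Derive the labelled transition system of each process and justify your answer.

not bisimilar

P's transition system — 4 states:
  m0 = c.(0 + 0 + (0 + 0) + c.(0 + 0)) + b.0 :: -b-> m1, -c-> m2
  m1 = 0 :: deadlocked
  m2 = 0 + 0 + (0 + 0) + c.(0 + 0) :: -c-> m3
  m3 = 0 + 0 :: deadlocked
Q's transition system — 3 states:
  n0 = c.(0 + 0 + (0 + 0) + c.(0 + 0)) :: -c-> n1
  n1 = 0 + 0 + (0 + 0) + c.(0 + 0) :: -c-> n2
  n2 = 0 + 0 :: deadlocked
Partition-refinement fixed point:
  B0 = {m0}
  B1 = {m2, n1}
  B2 = {m1, m3, n2}
  B3 = {n0}
m0 ∈ B0, n0 ∈ B3 → different blocks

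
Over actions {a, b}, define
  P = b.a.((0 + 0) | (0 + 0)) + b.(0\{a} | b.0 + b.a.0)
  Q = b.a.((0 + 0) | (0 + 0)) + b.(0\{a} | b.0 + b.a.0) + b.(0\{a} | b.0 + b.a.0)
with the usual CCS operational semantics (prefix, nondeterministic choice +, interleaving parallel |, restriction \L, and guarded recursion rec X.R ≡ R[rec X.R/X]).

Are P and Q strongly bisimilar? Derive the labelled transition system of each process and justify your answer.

bisimilar

LTS(P): 7 reachable states
  p0 = b.a.((0 + 0) | (0 + 0)) + b.(0\{a} | b.0 + b.a.0) | --b--▸ p1, --b--▸ p2
  p1 = 0\{a} | b.0 + b.a.0 | --b--▸ p3, --b--▸ p4
  p2 = a.((0 + 0) | (0 + 0)) | --a--▸ p5
  p3 = 0\{a} | 0 | stopped
  p4 = a.0 | --a--▸ p6
  p5 = (0 + 0) | (0 + 0) | stopped
  p6 = 0 | stopped
LTS(Q): 7 reachable states
  q0 = b.a.((0 + 0) | (0 + 0)) + b.(0\{a} | b.0 + b.a.0) + b.(0\{a} | b.0 + b.a.0) | --b--▸ q1, --b--▸ q2
  q1 = 0\{a} | b.0 + b.a.0 | --b--▸ q3, --b--▸ q4
  q2 = a.((0 + 0) | (0 + 0)) | --a--▸ q5
  q3 = 0\{a} | 0 | stopped
  q4 = a.0 | --a--▸ q6
  q5 = (0 + 0) | (0 + 0) | stopped
  q6 = 0 | stopped
Coarsest stable partition (strong bisimilarity classes):
  B0 = {p0, q0}
  B1 = {p2, p4, q2, q4}
  B2 = {p3, p5, p6, q3, q5, q6}
  B3 = {p1, q1}
p0 ∈ B0, q0 ∈ B0 → same block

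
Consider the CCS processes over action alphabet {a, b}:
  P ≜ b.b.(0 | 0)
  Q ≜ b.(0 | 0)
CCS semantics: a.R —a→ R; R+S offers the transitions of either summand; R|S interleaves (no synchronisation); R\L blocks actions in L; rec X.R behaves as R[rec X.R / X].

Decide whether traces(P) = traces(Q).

traces(P) ≠ traces(Q) — witness ⟨bb⟩

P's transition system — 3 states:
  p0 = b.b.(0 | 0) :: =b=> p1
  p1 = b.(0 | 0) :: =b=> p2
  p2 = 0 | 0 :: (no moves)
Q's transition system — 2 states:
  q0 = b.(0 | 0) :: =b=> q1
  q1 = 0 | 0 :: (no moves)
Trace ⟨bb⟩ through P, begin at {p0}:
  [1] b ⇒ {p1}
  [2] b ⇒ {p2}
  — P admits the full trace.
Trace ⟨bb⟩ through Q, begin at {q0}:
  [1] b ⇒ {q1}
  [2] b ⇒ ∅  — Q cannot continue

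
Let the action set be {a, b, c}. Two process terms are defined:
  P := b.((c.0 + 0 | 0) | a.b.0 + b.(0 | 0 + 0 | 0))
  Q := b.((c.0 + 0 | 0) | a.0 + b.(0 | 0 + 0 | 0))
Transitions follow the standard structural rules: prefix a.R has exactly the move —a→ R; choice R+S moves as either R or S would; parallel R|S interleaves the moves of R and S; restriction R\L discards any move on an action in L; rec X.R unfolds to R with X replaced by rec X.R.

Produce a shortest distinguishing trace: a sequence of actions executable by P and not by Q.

Reachable graph of P (8 states):
  s0 = b.((c.0 + 0 | 0) | a.b.0 + b.(0 | 0 + 0 | 0)) | —b→ s1
  s1 = (c.0 + 0 | 0) | a.b.0 + b.(0 | 0 + 0 | 0) | —a→ s2, —b→ s3, —c→ s4
  s2 = (c.0 + 0 | 0) | b.0 | —b→ s5, —c→ s6
  s3 = 0 | 0 + 0 | 0 | deadlocked
  s4 = 0 | a.b.0 | —a→ s6
  s5 = (c.0 + 0 | 0) | 0 | —c→ s7
  s6 = 0 | b.0 | —b→ s7
  s7 = 0 | 0 | deadlocked
Reachable graph of Q (6 states):
  t0 = b.((c.0 + 0 | 0) | a.0 + b.(0 | 0 + 0 | 0)) | —b→ t1
  t1 = (c.0 + 0 | 0) | a.0 + b.(0 | 0 + 0 | 0) | —a→ t2, —b→ t3, —c→ t4
  t2 = (c.0 + 0 | 0) | 0 | —c→ t5
  t3 = 0 | 0 + 0 | 0 | deadlocked
  t4 = 0 | a.0 | —a→ t5
  t5 = 0 | 0 | deadlocked
Run σ = ⟨bab⟩ on P: start {s0}
  after b @ step 1: {s1}
  after a @ step 2: {s2}
  after b @ step 3: {s5}
  P completes σ.
Run σ = ⟨bab⟩ on Q: start {t0}
  after b @ step 1: {t1}
  after a @ step 2: {t2}
  after b @ step 3: no successor for Q

bab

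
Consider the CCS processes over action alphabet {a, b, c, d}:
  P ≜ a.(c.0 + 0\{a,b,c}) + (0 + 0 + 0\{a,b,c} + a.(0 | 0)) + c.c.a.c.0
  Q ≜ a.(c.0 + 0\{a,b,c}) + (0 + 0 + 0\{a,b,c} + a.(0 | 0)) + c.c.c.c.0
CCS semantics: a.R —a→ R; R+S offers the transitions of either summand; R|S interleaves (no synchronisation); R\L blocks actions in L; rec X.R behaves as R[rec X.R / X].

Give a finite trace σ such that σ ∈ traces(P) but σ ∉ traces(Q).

cca

LTS(P): 7 reachable states
  m0 = a.(c.0 + 0\{a,b,c}) + (0 + 0 + 0\{a,b,c} + a.(0 | 0)) + c.c.a.c.0 has moves —a→ m1, —a→ m2, —c→ m3
  m1 = 0 | 0 has moves stopped
  m2 = c.0 + 0\{a,b,c} has moves —c→ m4
  m3 = c.a.c.0 has moves —c→ m5
  m4 = 0 has moves stopped
  m5 = a.c.0 has moves —a→ m6
  m6 = c.0 has moves —c→ m4
LTS(Q): 7 reachable states
  n0 = a.(c.0 + 0\{a,b,c}) + (0 + 0 + 0\{a,b,c} + a.(0 | 0)) + c.c.c.c.0 has moves —a→ n1, —a→ n2, —c→ n3
  n1 = 0 | 0 has moves stopped
  n2 = c.0 + 0\{a,b,c} has moves —c→ n4
  n3 = c.c.c.0 has moves —c→ n5
  n4 = 0 has moves stopped
  n5 = c.c.0 has moves —c→ n6
  n6 = c.0 has moves —c→ n4
Trace ⟨cca⟩ through P, begin at {m0}:
  step 1 (c): {m3}
  step 2 (c): {m5}
  step 3 (a): {m6}
  — P admits the full trace.
Trace ⟨cca⟩ through Q, begin at {n0}:
  step 1 (c): {n3}
  step 2 (c): {n5}
  step 3 (a): ∅  — Q cannot continue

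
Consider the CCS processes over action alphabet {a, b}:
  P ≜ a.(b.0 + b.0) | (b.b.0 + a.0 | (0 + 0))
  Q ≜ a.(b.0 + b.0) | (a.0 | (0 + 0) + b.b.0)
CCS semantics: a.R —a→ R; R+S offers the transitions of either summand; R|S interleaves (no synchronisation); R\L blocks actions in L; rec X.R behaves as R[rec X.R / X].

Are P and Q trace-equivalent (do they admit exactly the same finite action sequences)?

Reachable graph of P (12 states):
  u0 = a.(b.0 + b.0) | (b.b.0 + a.0 | (0 + 0)) → —a→ u1, —a→ u2, —b→ u3
  u1 = (b.0 + b.0) | (b.b.0 + a.0 | (0 + 0)) → —a→ u4, —b→ u5, —b→ u6
  u2 = a.(b.0 + b.0) | (0 | (0 + 0)) → —a→ u4
  u3 = a.(b.0 + b.0) | b.0 → —a→ u5, —b→ u7
  u4 = (b.0 + b.0) | (0 | (0 + 0)) → —b→ u8
  u5 = (b.0 + b.0) | b.0 → —b→ u10, —b→ u9
  u6 = 0 | (b.b.0 + a.0 | (0 + 0)) → —a→ u8, —b→ u10
  u7 = a.(b.0 + b.0) | 0 → —a→ u9
  u8 = 0 | (0 | (0 + 0)) → ∅
  u9 = (b.0 + b.0) | 0 → —b→ u11
  u10 = 0 | b.0 → —b→ u11
  u11 = 0 | 0 → ∅
Reachable graph of Q (12 states):
  v0 = a.(b.0 + b.0) | (a.0 | (0 + 0) + b.b.0) → —a→ v1, —a→ v2, —b→ v3
  v1 = (b.0 + b.0) | (a.0 | (0 + 0) + b.b.0) → —a→ v4, —b→ v5, —b→ v6
  v2 = a.(b.0 + b.0) | (0 | (0 + 0)) → —a→ v4
  v3 = a.(b.0 + b.0) | b.0 → —a→ v5, —b→ v7
  v4 = (b.0 + b.0) | (0 | (0 + 0)) → —b→ v8
  v5 = (b.0 + b.0) | b.0 → —b→ v10, —b→ v9
  v6 = 0 | (a.0 | (0 + 0) + b.b.0) → —a→ v8, —b→ v10
  v7 = a.(b.0 + b.0) | 0 → —a→ v9
  v8 = 0 | (0 | (0 + 0)) → ∅
  v9 = (b.0 + b.0) | 0 → —b→ v11
  v10 = 0 | b.0 → —b→ v11
  v11 = 0 | 0 → ∅
Coarsest stable partition (strong bisimilarity classes):
  B0 = {u0, v0}
  B1 = {u3, v3}
  B2 = {u2, u7, v2, v7}
  B3 = {u10, u4, u9, v10, v4, v9}
  B4 = {u11, u8, v11, v8}
  B5 = {u5, v5}
  B6 = {u1, v1}
  B7 = {u6, v6}
u0 ∈ B0, v0 ∈ B0 → same block
Bisimilar ⇒ trace-equivalent.

traces(P) = traces(Q)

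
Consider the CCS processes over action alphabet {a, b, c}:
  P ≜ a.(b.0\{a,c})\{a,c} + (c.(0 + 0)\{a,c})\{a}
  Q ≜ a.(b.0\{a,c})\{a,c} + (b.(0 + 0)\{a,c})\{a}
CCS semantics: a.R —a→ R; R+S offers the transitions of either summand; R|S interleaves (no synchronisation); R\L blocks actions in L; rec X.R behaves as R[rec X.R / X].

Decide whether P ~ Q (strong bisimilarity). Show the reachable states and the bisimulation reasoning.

LTS(P): 4 reachable states
  u0 = a.(b.0\{a,c})\{a,c} + (c.(0 + 0)\{a,c})\{a} :: --a--▸ u1, --c--▸ u2
  u1 = (b.0\{a,c})\{a,c} :: --b--▸ u3
  u2 = (0 + 0)\{a,c}\{a} :: ∅
  u3 = 0\{a,c}\{a,c} :: ∅
LTS(Q): 4 reachable states
  v0 = a.(b.0\{a,c})\{a,c} + (b.(0 + 0)\{a,c})\{a} :: --a--▸ v1, --b--▸ v2
  v1 = (b.0\{a,c})\{a,c} :: --b--▸ v3
  v2 = (0 + 0)\{a,c}\{a} :: ∅
  v3 = 0\{a,c}\{a,c} :: ∅
Partition-refinement fixed point:
  B0 = {u0}
  B1 = {u1, v1}
  B2 = {u2, u3, v2, v3}
  B3 = {v0}
u0 ∈ B0, v0 ∈ B3 → different blocks

not bisimilar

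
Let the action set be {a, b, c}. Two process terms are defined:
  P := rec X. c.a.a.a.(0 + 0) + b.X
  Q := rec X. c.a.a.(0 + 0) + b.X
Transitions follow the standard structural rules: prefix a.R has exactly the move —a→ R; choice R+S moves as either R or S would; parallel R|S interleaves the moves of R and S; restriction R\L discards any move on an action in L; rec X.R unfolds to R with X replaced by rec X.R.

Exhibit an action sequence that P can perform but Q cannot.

caaa

Reachable graph of P (5 states):
  u0 = rec X. c.a.a.a.(0 + 0) + b.X | =b=> u0, =c=> u1
  u1 = a.a.a.(0 + 0) | =a=> u2
  u2 = a.a.(0 + 0) | =a=> u3
  u3 = a.(0 + 0) | =a=> u4
  u4 = 0 + 0 | ·
Reachable graph of Q (4 states):
  v0 = rec X. c.a.a.(0 + 0) + b.X | =b=> v0, =c=> v1
  v1 = a.a.(0 + 0) | =a=> v2
  v2 = a.(0 + 0) | =a=> v3
  v3 = 0 + 0 | ·
Trace ⟨caaa⟩ through P, begin at {u0}:
  step 1 (c): {u1}
  step 2 (a): {u2}
  step 3 (a): {u3}
  step 4 (a): {u4}
  — P admits the full trace.
Trace ⟨caaa⟩ through Q, begin at {v0}:
  step 1 (c): {v1}
  step 2 (a): {v2}
  step 3 (a): {v3}
  step 4 (a): ∅  — Q cannot continue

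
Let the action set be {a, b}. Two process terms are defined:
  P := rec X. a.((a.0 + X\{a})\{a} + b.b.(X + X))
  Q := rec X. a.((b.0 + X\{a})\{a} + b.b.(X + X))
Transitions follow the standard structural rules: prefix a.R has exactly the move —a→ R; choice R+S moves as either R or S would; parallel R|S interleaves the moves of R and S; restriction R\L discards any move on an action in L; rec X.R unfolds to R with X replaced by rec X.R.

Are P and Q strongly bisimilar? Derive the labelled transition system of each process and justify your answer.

NO

LTS(P): 4 reachable states
  u0 = rec X. a.((a.0 + X\{a})\{a} + b.b.(X + X)) :: --a--▸ u1
  u1 = (a.0 + (rec X. a.((a.0 + X\{a})\{a} + b.b.(X + X)))\{a})\{a} + b.b.((rec X. a.((a.0 + X\{a})\{a} + b.b.(X + X))) + (rec X. a.((a.0 + X\{a})\{a} + b.b.(X + X)))) :: --b--▸ u2
  u2 = b.((rec X. a.((a.0 + X\{a})\{a} + b.b.(X + X))) + (rec X. a.((a.0 + X\{a})\{a} + b.b.(X + X)))) :: --b--▸ u3
  u3 = (rec X. a.((a.0 + X\{a})\{a} + b.b.(X + X))) + (rec X. a.((a.0 + X\{a})\{a} + b.b.(X + X))) :: --a--▸ u1
LTS(Q): 5 reachable states
  v0 = rec X. a.((b.0 + X\{a})\{a} + b.b.(X + X)) :: --a--▸ v1
  v1 = (b.0 + (rec X. a.((b.0 + X\{a})\{a} + b.b.(X + X)))\{a})\{a} + b.b.((rec X. a.((b.0 + X\{a})\{a} + b.b.(X + X))) + (rec X. a.((b.0 + X\{a})\{a} + b.b.(X + X)))) :: --b--▸ v2, --b--▸ v3
  v2 = 0\{a} :: stopped
  v3 = b.((rec X. a.((b.0 + X\{a})\{a} + b.b.(X + X))) + (rec X. a.((b.0 + X\{a})\{a} + b.b.(X + X)))) :: --b--▸ v4
  v4 = (rec X. a.((b.0 + X\{a})\{a} + b.b.(X + X))) + (rec X. a.((b.0 + X\{a})\{a} + b.b.(X + X))) :: --a--▸ v1
Bisimilarity quotient blocks:
  B0 = {u0, u3}
  B1 = {u1}
  B2 = {u2}
  B3 = {v0, v4}
  B4 = {v1}
  B5 = {v2}
  B6 = {v3}
u0 ∈ B0, v0 ∈ B3 → different blocks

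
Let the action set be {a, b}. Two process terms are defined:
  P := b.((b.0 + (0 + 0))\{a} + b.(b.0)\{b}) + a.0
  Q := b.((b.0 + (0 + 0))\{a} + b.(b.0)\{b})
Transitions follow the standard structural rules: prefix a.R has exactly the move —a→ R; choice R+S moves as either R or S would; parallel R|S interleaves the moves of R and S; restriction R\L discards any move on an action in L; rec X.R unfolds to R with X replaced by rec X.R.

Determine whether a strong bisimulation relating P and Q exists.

NO

LTS(P): 5 reachable states
  u0 = b.((b.0 + (0 + 0))\{a} + b.(b.0)\{b}) + a.0 ⊢ =a=> u1, =b=> u2
  u1 = 0 ⊢ ∅
  u2 = (b.0 + (0 + 0))\{a} + b.(b.0)\{b} ⊢ =b=> u3, =b=> u4
  u3 = (b.0)\{b} ⊢ ∅
  u4 = 0\{a} ⊢ ∅
LTS(Q): 4 reachable states
  v0 = b.((b.0 + (0 + 0))\{a} + b.(b.0)\{b}) ⊢ =b=> v1
  v1 = (b.0 + (0 + 0))\{a} + b.(b.0)\{b} ⊢ =b=> v2, =b=> v3
  v2 = (b.0)\{b} ⊢ ∅
  v3 = 0\{a} ⊢ ∅
Partition-refinement fixed point:
  B0 = {u0}
  B1 = {u1, u3, u4, v2, v3}
  B2 = {u2, v1}
  B3 = {v0}
u0 ∈ B0, v0 ∈ B3 → different blocks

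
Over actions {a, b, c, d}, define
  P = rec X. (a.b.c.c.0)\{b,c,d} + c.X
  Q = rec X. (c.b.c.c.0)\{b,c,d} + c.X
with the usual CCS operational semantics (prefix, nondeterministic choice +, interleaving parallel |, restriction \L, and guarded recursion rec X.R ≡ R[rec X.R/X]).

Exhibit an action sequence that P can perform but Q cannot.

P's transition system — 2 states:
  p0 = rec X. (a.b.c.c.0)\{b,c,d} + c.X | --a--▸ p1, --c--▸ p0
  p1 = (b.c.c.0)\{b,c,d} | ·
Q's transition system — 1 states:
  q0 = rec X. (c.b.c.c.0)\{b,c,d} + c.X | --c--▸ q0
Run σ = ⟨a⟩ on P: start {p0}
  step 1 (a): {p1}
  ✓ P
Run σ = ⟨a⟩ on Q: start {q0}
  step 1 (a): ∅  — Q cannot continue

a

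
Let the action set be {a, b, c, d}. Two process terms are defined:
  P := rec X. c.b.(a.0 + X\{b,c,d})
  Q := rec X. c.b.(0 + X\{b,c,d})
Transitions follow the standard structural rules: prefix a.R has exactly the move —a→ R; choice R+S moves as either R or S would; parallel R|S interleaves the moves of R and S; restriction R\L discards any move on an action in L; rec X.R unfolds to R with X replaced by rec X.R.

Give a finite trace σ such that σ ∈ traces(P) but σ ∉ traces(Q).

Reachable graph of P (4 states):
  m0 = rec X. c.b.(a.0 + X\{b,c,d}) | =c=> m1
  m1 = b.(a.0 + (rec X. c.b.(a.0 + X\{b,c,d}))\{b,c,d}) | =b=> m2
  m2 = a.0 + (rec X. c.b.(a.0 + X\{b,c,d}))\{b,c,d} | =a=> m3
  m3 = 0 | (no moves)
Reachable graph of Q (3 states):
  n0 = rec X. c.b.(0 + X\{b,c,d}) | =c=> n1
  n1 = b.(0 + (rec X. c.b.(0 + X\{b,c,d}))\{b,c,d}) | =b=> n2
  n2 = 0 + (rec X. c.b.(0 + X\{b,c,d}))\{b,c,d} | (no moves)
Run σ = ⟨cba⟩ on P: start {m0}
  [1] c ⇒ {m1}
  [2] b ⇒ {m2}
  [3] a ⇒ {m3}
  — P admits the full trace.
Run σ = ⟨cba⟩ on Q: start {n0}
  [1] c ⇒ {n1}
  [2] b ⇒ {n2}
  [3] a ⇒ ∅  — Q cannot continue

cba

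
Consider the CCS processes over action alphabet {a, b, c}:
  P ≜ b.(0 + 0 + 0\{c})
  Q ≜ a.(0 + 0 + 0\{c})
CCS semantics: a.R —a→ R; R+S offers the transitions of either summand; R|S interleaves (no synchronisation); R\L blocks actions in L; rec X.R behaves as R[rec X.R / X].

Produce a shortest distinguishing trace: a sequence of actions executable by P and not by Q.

b

P's transition system — 2 states:
  m0 = b.(0 + 0 + 0\{c}) | —b→ m1
  m1 = 0 + 0 + 0\{c} | deadlocked
Q's transition system — 2 states:
  n0 = a.(0 + 0 + 0\{c}) | —a→ n1
  n1 = 0 + 0 + 0\{c} | deadlocked
Executing b from P (initial set {m0}):
  [1] b ⇒ {m1}
  P completes σ.
Executing b from Q (initial set {n0}):
  [1] b ⇒ ∅ (Q stuck)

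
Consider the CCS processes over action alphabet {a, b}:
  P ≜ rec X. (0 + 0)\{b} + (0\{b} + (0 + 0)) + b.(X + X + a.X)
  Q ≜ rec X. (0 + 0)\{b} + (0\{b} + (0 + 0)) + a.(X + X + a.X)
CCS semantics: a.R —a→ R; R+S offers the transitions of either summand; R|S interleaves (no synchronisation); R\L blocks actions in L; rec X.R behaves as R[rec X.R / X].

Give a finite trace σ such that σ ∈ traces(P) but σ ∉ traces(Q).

b

P's transition system — 2 states:
  m0 = rec X. (0 + 0)\{b} + (0\{b} + (0 + 0)) + b.(X + X + a.X) | ··b··> m1
  m1 = (rec X. (0 + 0)\{b} + (0\{b} + (0 + 0)) + b.(X + X + a.X)) + (rec X. (0 + 0)\{b} + (0\{b} + (0 + 0)) + b.(X + X + a.X)) + a.(rec X. (0 + 0)\{b} + (0\{b} + (0 + 0)) + b.(X + X + a.X)) | ··a··> m0, ··b··> m1
Q's transition system — 2 states:
  n0 = rec X. (0 + 0)\{b} + (0\{b} + (0 + 0)) + a.(X + X + a.X) | ··a··> n1
  n1 = (rec X. (0 + 0)\{b} + (0\{b} + (0 + 0)) + a.(X + X + a.X)) + (rec X. (0 + 0)\{b} + (0\{b} + (0 + 0)) + a.(X + X + a.X)) + a.(rec X. (0 + 0)\{b} + (0\{b} + (0 + 0)) + a.(X + X + a.X)) | ··a··> n0, ··a··> n1
Executing b from P (initial set {m0}):
  step 1 (b): {m1}
  — P admits the full trace.
Executing b from Q (initial set {n0}):
  step 1 (b): ∅ (Q stuck)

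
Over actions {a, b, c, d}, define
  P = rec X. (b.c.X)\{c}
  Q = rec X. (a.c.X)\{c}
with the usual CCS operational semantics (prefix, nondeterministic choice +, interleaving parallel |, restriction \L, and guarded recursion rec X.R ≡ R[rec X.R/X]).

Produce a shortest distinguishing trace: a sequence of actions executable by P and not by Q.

b

P's transition system — 2 states:
  s0 = rec X. (b.c.X)\{c} → ··b··> s1
  s1 = (c.(rec X. (b.c.X)\{c}))\{c} → stopped
Q's transition system — 2 states:
  t0 = rec X. (a.c.X)\{c} → ··a··> t1
  t1 = (c.(rec X. (a.c.X)\{c}))\{c} → stopped
Trace ⟨b⟩ through P, begin at {s0}:
  after b @ step 1: {s1}
  P completes σ.
Trace ⟨b⟩ through Q, begin at {t0}:
  after b @ step 1: no successor for Q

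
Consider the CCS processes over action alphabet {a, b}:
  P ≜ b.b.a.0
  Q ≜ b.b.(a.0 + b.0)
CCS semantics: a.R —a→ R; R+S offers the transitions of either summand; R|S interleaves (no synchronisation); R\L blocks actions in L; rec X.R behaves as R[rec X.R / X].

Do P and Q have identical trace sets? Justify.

P's transition system — 4 states:
  s0 = b.b.a.0 has moves ··b··> s1
  s1 = b.a.0 has moves ··b··> s2
  s2 = a.0 has moves ··a··> s3
  s3 = 0 has moves stopped
Q's transition system — 4 states:
  t0 = b.b.(a.0 + b.0) has moves ··b··> t1
  t1 = b.(a.0 + b.0) has moves ··b··> t2
  t2 = a.0 + b.0 has moves ··a··> t3, ··b··> t3
  t3 = 0 has moves stopped
Executing bbb from Q (initial set {t0}):
  [1] b ⇒ {t1}
  [2] b ⇒ {t2}
  [3] b ⇒ {t3}
  Q completes σ.
Executing bbb from P (initial set {s0}):
  [1] b ⇒ {s1}
  [2] b ⇒ {s2}
  [3] b ⇒ ∅  — P cannot continue

trace-distinct — witness ⟨bbb⟩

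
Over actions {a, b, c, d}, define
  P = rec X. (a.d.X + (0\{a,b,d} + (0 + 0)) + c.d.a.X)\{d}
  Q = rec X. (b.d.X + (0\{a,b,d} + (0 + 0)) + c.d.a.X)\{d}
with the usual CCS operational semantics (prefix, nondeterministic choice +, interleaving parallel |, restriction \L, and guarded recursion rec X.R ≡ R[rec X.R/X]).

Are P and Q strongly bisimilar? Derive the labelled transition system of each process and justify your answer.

P's transition system — 3 states:
  m0 = rec X. (a.d.X + (0\{a,b,d} + (0 + 0)) + c.d.a.X)\{d} :: -a-> m1, -c-> m2
  m1 = (d.(rec X. (a.d.X + (0\{a,b,d} + (0 + 0)) + c.d.a.X)\{d}))\{d} :: deadlocked
  m2 = (d.a.(rec X. (a.d.X + (0\{a,b,d} + (0 + 0)) + c.d.a.X)\{d}))\{d} :: deadlocked
Q's transition system — 3 states:
  n0 = rec X. (b.d.X + (0\{a,b,d} + (0 + 0)) + c.d.a.X)\{d} :: -b-> n1, -c-> n2
  n1 = (d.(rec X. (b.d.X + (0\{a,b,d} + (0 + 0)) + c.d.a.X)\{d}))\{d} :: deadlocked
  n2 = (d.a.(rec X. (b.d.X + (0\{a,b,d} + (0 + 0)) + c.d.a.X)\{d}))\{d} :: deadlocked
Partition-refinement fixed point:
  B0 = {m0}
  B1 = {m1, m2, n1, n2}
  B2 = {n0}
m0 ∈ B0, n0 ∈ B2 → different blocks

NO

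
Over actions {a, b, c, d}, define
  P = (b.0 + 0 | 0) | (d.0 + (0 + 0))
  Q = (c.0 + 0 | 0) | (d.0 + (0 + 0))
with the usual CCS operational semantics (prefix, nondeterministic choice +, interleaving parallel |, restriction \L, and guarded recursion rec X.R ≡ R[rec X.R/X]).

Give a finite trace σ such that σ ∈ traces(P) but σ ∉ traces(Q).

Reachable graph of P (4 states):
  m0 = (b.0 + 0 | 0) | (d.0 + (0 + 0)) :: ··b··> m1, ··d··> m2
  m1 = 0 | (d.0 + (0 + 0)) :: ··d··> m3
  m2 = (b.0 + 0 | 0) | 0 :: ··b··> m3
  m3 = 0 | 0 :: (no moves)
Reachable graph of Q (4 states):
  n0 = (c.0 + 0 | 0) | (d.0 + (0 + 0)) :: ··c··> n1, ··d··> n2
  n1 = 0 | (d.0 + (0 + 0)) :: ··d··> n3
  n2 = (c.0 + 0 | 0) | 0 :: ··c··> n3
  n3 = 0 | 0 :: (no moves)
Run σ = ⟨b⟩ on P: start {m0}
  after b @ step 1: {m1}
  P completes σ.
Run σ = ⟨b⟩ on Q: start {n0}
  after b @ step 1: ∅ (Q stuck)

b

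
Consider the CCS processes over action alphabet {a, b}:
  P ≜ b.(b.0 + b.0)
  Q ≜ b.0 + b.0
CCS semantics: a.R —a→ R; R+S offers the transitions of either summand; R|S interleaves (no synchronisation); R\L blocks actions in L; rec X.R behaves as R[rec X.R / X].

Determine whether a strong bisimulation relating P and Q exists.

Reachable graph of P (3 states):
  s0 = b.(b.0 + b.0) ⊢ ··b··> s1
  s1 = b.0 + b.0 ⊢ ··b··> s2
  s2 = 0 ⊢ (no moves)
Reachable graph of Q (2 states):
  t0 = b.0 + b.0 ⊢ ··b··> t1
  t1 = 0 ⊢ (no moves)
Coarsest stable partition (strong bisimilarity classes):
  B0 = {s0}
  B1 = {s1, t0}
  B2 = {s2, t1}
s0 ∈ B0, t0 ∈ B1 → different blocks

not bisimilar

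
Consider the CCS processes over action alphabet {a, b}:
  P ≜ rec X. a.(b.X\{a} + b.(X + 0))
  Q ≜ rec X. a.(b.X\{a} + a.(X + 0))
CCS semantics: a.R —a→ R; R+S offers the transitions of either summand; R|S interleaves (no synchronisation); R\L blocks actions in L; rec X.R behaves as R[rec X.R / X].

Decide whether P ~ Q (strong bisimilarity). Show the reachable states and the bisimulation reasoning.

NO

LTS(P): 4 reachable states
  u0 = rec X. a.(b.X\{a} + b.(X + 0)) :: --a--▸ u1
  u1 = b.(rec X. a.(b.X\{a} + b.(X + 0)))\{a} + b.((rec X. a.(b.X\{a} + b.(X + 0))) + 0) :: --b--▸ u2, --b--▸ u3
  u2 = (rec X. a.(b.X\{a} + b.(X + 0))) + 0 :: --a--▸ u1
  u3 = (rec X. a.(b.X\{a} + b.(X + 0)))\{a} :: ·
LTS(Q): 4 reachable states
  v0 = rec X. a.(b.X\{a} + a.(X + 0)) :: --a--▸ v1
  v1 = b.(rec X. a.(b.X\{a} + a.(X + 0)))\{a} + a.((rec X. a.(b.X\{a} + a.(X + 0))) + 0) :: --a--▸ v2, --b--▸ v3
  v2 = (rec X. a.(b.X\{a} + a.(X + 0))) + 0 :: --a--▸ v1
  v3 = (rec X. a.(b.X\{a} + a.(X + 0)))\{a} :: ·
Coarsest stable partition (strong bisimilarity classes):
  B0 = {u0, u2}
  B1 = {u1}
  B2 = {u3, v3}
  B3 = {v0, v2}
  B4 = {v1}
u0 ∈ B0, v0 ∈ B3 → different blocks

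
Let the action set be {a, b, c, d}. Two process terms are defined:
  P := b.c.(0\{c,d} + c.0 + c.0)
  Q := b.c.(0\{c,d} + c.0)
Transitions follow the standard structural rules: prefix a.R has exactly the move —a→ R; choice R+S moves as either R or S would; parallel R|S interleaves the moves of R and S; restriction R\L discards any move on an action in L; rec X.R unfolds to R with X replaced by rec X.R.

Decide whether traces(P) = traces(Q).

traces(P) = traces(Q)

P's transition system — 4 states:
  u0 = b.c.(0\{c,d} + c.0 + c.0) | —b→ u1
  u1 = c.(0\{c,d} + c.0 + c.0) | —c→ u2
  u2 = 0\{c,d} + c.0 + c.0 | —c→ u3
  u3 = 0 | (no moves)
Q's transition system — 4 states:
  v0 = b.c.(0\{c,d} + c.0) | —b→ v1
  v1 = c.(0\{c,d} + c.0) | —c→ v2
  v2 = 0\{c,d} + c.0 | —c→ v3
  v3 = 0 | (no moves)
Bisimilarity quotient blocks:
  B0 = {u0, v0}
  B1 = {u1, v1}
  B2 = {u2, v2}
  B3 = {u3, v3}
u0 ∈ B0, v0 ∈ B0 → same block
Bisimilar ⇒ trace-equivalent.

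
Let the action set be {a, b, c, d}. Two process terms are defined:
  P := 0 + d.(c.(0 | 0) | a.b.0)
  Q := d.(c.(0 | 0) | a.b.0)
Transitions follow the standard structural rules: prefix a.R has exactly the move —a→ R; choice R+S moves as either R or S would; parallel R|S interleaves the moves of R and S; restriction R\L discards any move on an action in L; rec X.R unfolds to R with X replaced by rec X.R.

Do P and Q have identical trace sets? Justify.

LTS(P): 7 reachable states
  u0 = 0 + d.(c.(0 | 0) | a.b.0) | --d--▸ u1
  u1 = c.(0 | 0) | a.b.0 | --a--▸ u2, --c--▸ u3
  u2 = c.(0 | 0) | b.0 | --b--▸ u4, --c--▸ u5
  u3 = 0 | 0 | a.b.0 | --a--▸ u5
  u4 = c.(0 | 0) | 0 | --c--▸ u6
  u5 = 0 | 0 | b.0 | --b--▸ u6
  u6 = 0 | 0 | 0 | ∅
LTS(Q): 7 reachable states
  v0 = d.(c.(0 | 0) | a.b.0) | --d--▸ v1
  v1 = c.(0 | 0) | a.b.0 | --a--▸ v2, --c--▸ v3
  v2 = c.(0 | 0) | b.0 | --b--▸ v4, --c--▸ v5
  v3 = 0 | 0 | a.b.0 | --a--▸ v5
  v4 = c.(0 | 0) | 0 | --c--▸ v6
  v5 = 0 | 0 | b.0 | --b--▸ v6
  v6 = 0 | 0 | 0 | ∅
Partition-refinement fixed point:
  B0 = {u0, v0}
  B1 = {u1, v1}
  B2 = {u3, v3}
  B3 = {u5, v5}
  B4 = {u6, v6}
  B5 = {u2, v2}
  B6 = {u4, v4}
u0 ∈ B0, v0 ∈ B0 → same block
Bisimilar ⇒ trace-equivalent.

trace-equivalent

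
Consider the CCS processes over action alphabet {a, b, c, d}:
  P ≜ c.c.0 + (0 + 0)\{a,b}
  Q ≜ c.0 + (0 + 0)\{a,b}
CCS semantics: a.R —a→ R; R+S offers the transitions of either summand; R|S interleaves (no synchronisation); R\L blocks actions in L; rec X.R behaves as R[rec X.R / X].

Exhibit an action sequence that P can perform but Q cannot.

cc

P's transition system — 3 states:
  m0 = c.c.0 + (0 + 0)\{a,b} has moves ··c··> m1
  m1 = c.0 has moves ··c··> m2
  m2 = 0 has moves (no moves)
Q's transition system — 2 states:
  n0 = c.0 + (0 + 0)\{a,b} has moves ··c··> n1
  n1 = 0 has moves (no moves)
Run σ = ⟨cc⟩ on P: start {m0}
  [1] c ⇒ {m1}
  [2] c ⇒ {m2}
  — P admits the full trace.
Run σ = ⟨cc⟩ on Q: start {n0}
  [1] c ⇒ {n1}
  [2] c ⇒ ∅ (Q stuck)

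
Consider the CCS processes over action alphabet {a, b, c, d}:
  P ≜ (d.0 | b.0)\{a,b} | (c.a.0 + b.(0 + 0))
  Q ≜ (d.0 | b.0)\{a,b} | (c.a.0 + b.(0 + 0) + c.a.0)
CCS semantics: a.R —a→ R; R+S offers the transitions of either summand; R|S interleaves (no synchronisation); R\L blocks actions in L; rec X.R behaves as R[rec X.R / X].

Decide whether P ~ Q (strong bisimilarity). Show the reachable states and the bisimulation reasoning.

YES

LTS(P): 8 reachable states
  m0 = (d.0 | b.0)\{a,b} | (c.a.0 + b.(0 + 0)) → --b--▸ m1, --c--▸ m2, --d--▸ m3
  m1 = (d.0 | b.0)\{a,b} | (0 + 0) → --d--▸ m4
  m2 = (d.0 | b.0)\{a,b} | a.0 → --a--▸ m5, --d--▸ m6
  m3 = (0 | b.0)\{a,b} | (c.a.0 + b.(0 + 0)) → --b--▸ m4, --c--▸ m6
  m4 = (0 | b.0)\{a,b} | (0 + 0) → ·
  m5 = (d.0 | b.0)\{a,b} | 0 → --d--▸ m7
  m6 = (0 | b.0)\{a,b} | a.0 → --a--▸ m7
  m7 = (0 | b.0)\{a,b} | 0 → ·
LTS(Q): 8 reachable states
  n0 = (d.0 | b.0)\{a,b} | (c.a.0 + b.(0 + 0) + c.a.0) → --b--▸ n1, --c--▸ n2, --d--▸ n3
  n1 = (d.0 | b.0)\{a,b} | (0 + 0) → --d--▸ n4
  n2 = (d.0 | b.0)\{a,b} | a.0 → --a--▸ n5, --d--▸ n6
  n3 = (0 | b.0)\{a,b} | (c.a.0 + b.(0 + 0) + c.a.0) → --b--▸ n4, --c--▸ n6
  n4 = (0 | b.0)\{a,b} | (0 + 0) → ·
  n5 = (d.0 | b.0)\{a,b} | 0 → --d--▸ n7
  n6 = (0 | b.0)\{a,b} | a.0 → --a--▸ n7
  n7 = (0 | b.0)\{a,b} | 0 → ·
Coarsest stable partition (strong bisimilarity classes):
  B0 = {m0, n0}
  B1 = {m1, m5, n1, n5}
  B2 = {m4, m7, n4, n7}
  B3 = {m3, n3}
  B4 = {m6, n6}
  B5 = {m2, n2}
m0 ∈ B0, n0 ∈ B0 → same block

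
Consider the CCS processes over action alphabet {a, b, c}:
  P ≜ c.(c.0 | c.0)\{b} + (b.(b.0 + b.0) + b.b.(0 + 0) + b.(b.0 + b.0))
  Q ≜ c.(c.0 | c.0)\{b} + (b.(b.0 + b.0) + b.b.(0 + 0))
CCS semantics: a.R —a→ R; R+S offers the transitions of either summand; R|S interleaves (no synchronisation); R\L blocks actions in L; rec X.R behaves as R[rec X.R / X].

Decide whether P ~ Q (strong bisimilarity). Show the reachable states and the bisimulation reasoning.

LTS(P): 9 reachable states
  s0 = c.(c.0 | c.0)\{b} + (b.(b.0 + b.0) + b.b.(0 + 0) + b.(b.0 + b.0)) has moves —b→ s1, —b→ s2, —c→ s3
  s1 = b.(0 + 0) has moves —b→ s4
  s2 = b.0 + b.0 has moves —b→ s5
  s3 = (c.0 | c.0)\{b} has moves —c→ s6, —c→ s7
  s4 = 0 + 0 has moves ∅
  s5 = 0 has moves ∅
  s6 = (0 | c.0)\{b} has moves —c→ s8
  s7 = (c.0 | 0)\{b} has moves —c→ s8
  s8 = (0 | 0)\{b} has moves ∅
LTS(Q): 9 reachable states
  t0 = c.(c.0 | c.0)\{b} + (b.(b.0 + b.0) + b.b.(0 + 0)) has moves —b→ t1, —b→ t2, —c→ t3
  t1 = b.(0 + 0) has moves —b→ t4
  t2 = b.0 + b.0 has moves —b→ t5
  t3 = (c.0 | c.0)\{b} has moves —c→ t6, —c→ t7
  t4 = 0 + 0 has moves ∅
  t5 = 0 has moves ∅
  t6 = (0 | c.0)\{b} has moves —c→ t8
  t7 = (c.0 | 0)\{b} has moves —c→ t8
  t8 = (0 | 0)\{b} has moves ∅
Partition-refinement fixed point:
  B0 = {s0, t0}
  B1 = {s1, s2, t1, t2}
  B2 = {s4, s5, s8, t4, t5, t8}
  B3 = {s3, t3}
  B4 = {s6, s7, t6, t7}
s0 ∈ B0, t0 ∈ B0 → same block

YES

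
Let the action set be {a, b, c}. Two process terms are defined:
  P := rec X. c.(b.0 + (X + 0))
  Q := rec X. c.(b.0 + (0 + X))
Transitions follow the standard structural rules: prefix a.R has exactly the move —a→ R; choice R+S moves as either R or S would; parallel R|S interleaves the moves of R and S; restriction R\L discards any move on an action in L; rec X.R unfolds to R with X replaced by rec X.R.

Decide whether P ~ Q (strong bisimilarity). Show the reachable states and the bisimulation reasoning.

Reachable graph of P (3 states):
  s0 = rec X. c.(b.0 + (X + 0)) | =c=> s1
  s1 = b.0 + ((rec X. c.(b.0 + (X + 0))) + 0) | =b=> s2, =c=> s1
  s2 = 0 | stopped
Reachable graph of Q (3 states):
  t0 = rec X. c.(b.0 + (0 + X)) | =c=> t1
  t1 = b.0 + (0 + (rec X. c.(b.0 + (0 + X)))) | =b=> t2, =c=> t1
  t2 = 0 | stopped
Partition-refinement fixed point:
  B0 = {s0, t0}
  B1 = {s1, t1}
  B2 = {s2, t2}
s0 ∈ B0, t0 ∈ B0 → same block

bisimilar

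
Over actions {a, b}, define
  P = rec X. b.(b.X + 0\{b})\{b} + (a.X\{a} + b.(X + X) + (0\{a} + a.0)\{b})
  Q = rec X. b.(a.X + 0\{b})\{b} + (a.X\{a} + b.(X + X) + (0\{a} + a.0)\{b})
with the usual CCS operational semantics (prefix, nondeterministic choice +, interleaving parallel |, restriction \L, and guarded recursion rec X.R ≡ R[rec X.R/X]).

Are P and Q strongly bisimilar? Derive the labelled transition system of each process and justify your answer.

LTS(P): 7 reachable states
  p0 = rec X. b.(b.X + 0\{b})\{b} + (a.X\{a} + b.(X + X) + (0\{a} + a.0)\{b}) ⊢ --a--▸ p1, --a--▸ p2, --b--▸ p3, --b--▸ p4
  p1 = (rec X. b.(b.X + 0\{b})\{b} + (a.X\{a} + b.(X + X) + (0\{a} + a.0)\{b}))\{a} ⊢ --b--▸ p5, --b--▸ p6
  p2 = 0\{b} ⊢ deadlocked
  p3 = (b.(rec X. b.(b.X + 0\{b})\{b} + (a.X\{a} + b.(X + X) + (0\{a} + a.0)\{b})) + 0\{b})\{b} ⊢ deadlocked
  p4 = (rec X. b.(b.X + 0\{b})\{b} + (a.X\{a} + b.(X + X) + (0\{a} + a.0)\{b})) + (rec X. b.(b.X + 0\{b})\{b} + (a.X\{a} + b.(X + X) + (0\{a} + a.0)\{b})) ⊢ --a--▸ p1, --a--▸ p2, --b--▸ p3, --b--▸ p4
  p5 = ((rec X. b.(b.X + 0\{b})\{b} + (a.X\{a} + b.(X + X) + (0\{a} + a.0)\{b})) + (rec X. b.(b.X + 0\{b})\{b} + (a.X\{a} + b.(X + X) + (0\{a} + a.0)\{b})))\{a} ⊢ --b--▸ p5, --b--▸ p6
  p6 = (b.(rec X. b.(b.X + 0\{b})\{b} + (a.X\{a} + b.(X + X) + (0\{a} + a.0)\{b})) + 0\{b})\{b}\{a} ⊢ deadlocked
LTS(Q): 10 reachable states
  q0 = rec X. b.(a.X + 0\{b})\{b} + (a.X\{a} + b.(X + X) + (0\{a} + a.0)\{b}) ⊢ --a--▸ q1, --a--▸ q2, --b--▸ q3, --b--▸ q4
  q1 = (rec X. b.(a.X + 0\{b})\{b} + (a.X\{a} + b.(X + X) + (0\{a} + a.0)\{b}))\{a} ⊢ --b--▸ q5, --b--▸ q6
  q2 = 0\{b} ⊢ deadlocked
  q3 = (a.(rec X. b.(a.X + 0\{b})\{b} + (a.X\{a} + b.(X + X) + (0\{a} + a.0)\{b})) + 0\{b})\{b} ⊢ --a--▸ q7
  q4 = (rec X. b.(a.X + 0\{b})\{b} + (a.X\{a} + b.(X + X) + (0\{a} + a.0)\{b})) + (rec X. b.(a.X + 0\{b})\{b} + (a.X\{a} + b.(X + X) + (0\{a} + a.0)\{b})) ⊢ --a--▸ q1, --a--▸ q2, --b--▸ q3, --b--▸ q4
  q5 = ((rec X. b.(a.X + 0\{b})\{b} + (a.X\{a} + b.(X + X) + (0\{a} + a.0)\{b})) + (rec X. b.(a.X + 0\{b})\{b} + (a.X\{a} + b.(X + X) + (0\{a} + a.0)\{b})))\{a} ⊢ --b--▸ q5, --b--▸ q6
  q6 = (a.(rec X. b.(a.X + 0\{b})\{b} + (a.X\{a} + b.(X + X) + (0\{a} + a.0)\{b})) + 0\{b})\{b}\{a} ⊢ deadlocked
  q7 = (rec X. b.(a.X + 0\{b})\{b} + (a.X\{a} + b.(X + X) + (0\{a} + a.0)\{b}))\{b} ⊢ --a--▸ q8, --a--▸ q9
  q8 = (rec X. b.(a.X + 0\{b})\{b} + (a.X\{a} + b.(X + X) + (0\{a} + a.0)\{b}))\{a}\{b} ⊢ deadlocked
  q9 = 0\{b}\{b} ⊢ deadlocked
Coarsest stable partition (strong bisimilarity classes):
  B0 = {p0, p4}
  B1 = {p1, p5, q1, q5}
  B2 = {p2, p3, p6, q2, q6, q8, q9}
  B3 = {q0, q4}
  B4 = {q3}
  B5 = {q7}
p0 ∈ B0, q0 ∈ B3 → different blocks

NO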